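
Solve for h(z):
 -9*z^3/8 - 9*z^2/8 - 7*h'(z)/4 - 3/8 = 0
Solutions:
 h(z) = C1 - 9*z^4/56 - 3*z^3/14 - 3*z/14


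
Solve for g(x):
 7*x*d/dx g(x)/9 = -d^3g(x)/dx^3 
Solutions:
 g(x) = C1 + Integral(C2*airyai(-21^(1/3)*x/3) + C3*airybi(-21^(1/3)*x/3), x)


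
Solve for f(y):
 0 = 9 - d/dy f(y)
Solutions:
 f(y) = C1 + 9*y


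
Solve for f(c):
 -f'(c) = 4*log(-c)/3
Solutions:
 f(c) = C1 - 4*c*log(-c)/3 + 4*c/3


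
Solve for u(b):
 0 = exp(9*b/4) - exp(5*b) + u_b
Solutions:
 u(b) = C1 - 4*exp(9*b/4)/9 + exp(5*b)/5


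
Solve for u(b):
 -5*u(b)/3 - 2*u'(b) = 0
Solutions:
 u(b) = C1*exp(-5*b/6)


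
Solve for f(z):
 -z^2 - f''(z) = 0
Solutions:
 f(z) = C1 + C2*z - z^4/12


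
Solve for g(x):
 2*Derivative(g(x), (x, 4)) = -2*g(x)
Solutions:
 g(x) = (C1*sin(sqrt(2)*x/2) + C2*cos(sqrt(2)*x/2))*exp(-sqrt(2)*x/2) + (C3*sin(sqrt(2)*x/2) + C4*cos(sqrt(2)*x/2))*exp(sqrt(2)*x/2)


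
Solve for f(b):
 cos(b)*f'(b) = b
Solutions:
 f(b) = C1 + Integral(b/cos(b), b)


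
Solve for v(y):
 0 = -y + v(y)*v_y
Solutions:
 v(y) = -sqrt(C1 + y^2)
 v(y) = sqrt(C1 + y^2)


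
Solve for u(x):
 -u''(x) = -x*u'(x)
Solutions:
 u(x) = C1 + C2*erfi(sqrt(2)*x/2)


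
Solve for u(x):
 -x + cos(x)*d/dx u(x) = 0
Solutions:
 u(x) = C1 + Integral(x/cos(x), x)


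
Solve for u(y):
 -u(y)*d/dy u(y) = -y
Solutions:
 u(y) = -sqrt(C1 + y^2)
 u(y) = sqrt(C1 + y^2)


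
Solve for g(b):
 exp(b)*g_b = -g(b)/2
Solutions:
 g(b) = C1*exp(exp(-b)/2)


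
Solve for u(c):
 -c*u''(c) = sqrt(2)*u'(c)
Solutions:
 u(c) = C1 + C2*c^(1 - sqrt(2))


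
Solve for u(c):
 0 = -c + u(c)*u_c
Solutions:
 u(c) = -sqrt(C1 + c^2)
 u(c) = sqrt(C1 + c^2)


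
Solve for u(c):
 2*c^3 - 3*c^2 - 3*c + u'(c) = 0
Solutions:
 u(c) = C1 - c^4/2 + c^3 + 3*c^2/2


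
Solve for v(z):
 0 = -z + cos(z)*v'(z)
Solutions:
 v(z) = C1 + Integral(z/cos(z), z)


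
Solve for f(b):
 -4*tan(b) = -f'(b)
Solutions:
 f(b) = C1 - 4*log(cos(b))


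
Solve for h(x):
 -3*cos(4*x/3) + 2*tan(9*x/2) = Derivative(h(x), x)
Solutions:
 h(x) = C1 - 4*log(cos(9*x/2))/9 - 9*sin(4*x/3)/4


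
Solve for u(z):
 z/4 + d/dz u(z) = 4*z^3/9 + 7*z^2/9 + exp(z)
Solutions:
 u(z) = C1 + z^4/9 + 7*z^3/27 - z^2/8 + exp(z)


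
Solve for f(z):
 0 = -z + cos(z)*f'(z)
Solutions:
 f(z) = C1 + Integral(z/cos(z), z)


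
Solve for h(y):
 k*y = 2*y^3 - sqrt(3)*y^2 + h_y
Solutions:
 h(y) = C1 + k*y^2/2 - y^4/2 + sqrt(3)*y^3/3


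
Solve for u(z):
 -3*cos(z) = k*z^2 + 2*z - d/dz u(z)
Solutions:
 u(z) = C1 + k*z^3/3 + z^2 + 3*sin(z)


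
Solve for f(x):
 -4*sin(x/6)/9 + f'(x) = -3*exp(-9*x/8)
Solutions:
 f(x) = C1 - 8*cos(x/6)/3 + 8*exp(-9*x/8)/3


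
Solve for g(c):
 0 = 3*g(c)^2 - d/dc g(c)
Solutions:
 g(c) = -1/(C1 + 3*c)


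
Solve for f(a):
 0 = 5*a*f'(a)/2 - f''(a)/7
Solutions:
 f(a) = C1 + C2*erfi(sqrt(35)*a/2)


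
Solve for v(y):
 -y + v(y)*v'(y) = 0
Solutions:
 v(y) = -sqrt(C1 + y^2)
 v(y) = sqrt(C1 + y^2)


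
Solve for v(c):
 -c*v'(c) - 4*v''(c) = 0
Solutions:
 v(c) = C1 + C2*erf(sqrt(2)*c/4)


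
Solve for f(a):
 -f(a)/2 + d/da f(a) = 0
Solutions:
 f(a) = C1*exp(a/2)


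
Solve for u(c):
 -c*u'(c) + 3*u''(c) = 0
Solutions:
 u(c) = C1 + C2*erfi(sqrt(6)*c/6)


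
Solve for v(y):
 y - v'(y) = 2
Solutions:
 v(y) = C1 + y^2/2 - 2*y


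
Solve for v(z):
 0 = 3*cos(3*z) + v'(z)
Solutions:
 v(z) = C1 - sin(3*z)


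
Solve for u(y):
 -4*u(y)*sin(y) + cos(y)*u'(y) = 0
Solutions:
 u(y) = C1/cos(y)^4


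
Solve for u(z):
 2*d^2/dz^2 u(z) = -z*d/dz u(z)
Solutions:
 u(z) = C1 + C2*erf(z/2)


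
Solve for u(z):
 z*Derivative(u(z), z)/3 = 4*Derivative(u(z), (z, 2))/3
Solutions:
 u(z) = C1 + C2*erfi(sqrt(2)*z/4)


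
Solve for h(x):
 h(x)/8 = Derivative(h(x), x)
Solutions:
 h(x) = C1*exp(x/8)


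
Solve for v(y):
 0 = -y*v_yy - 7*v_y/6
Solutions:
 v(y) = C1 + C2/y^(1/6)


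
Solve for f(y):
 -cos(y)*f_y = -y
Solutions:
 f(y) = C1 + Integral(y/cos(y), y)


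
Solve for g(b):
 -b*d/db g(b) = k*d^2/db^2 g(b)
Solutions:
 g(b) = C1 + C2*sqrt(k)*erf(sqrt(2)*b*sqrt(1/k)/2)


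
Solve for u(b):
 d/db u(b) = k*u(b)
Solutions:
 u(b) = C1*exp(b*k)


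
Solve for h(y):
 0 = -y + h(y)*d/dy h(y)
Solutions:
 h(y) = -sqrt(C1 + y^2)
 h(y) = sqrt(C1 + y^2)


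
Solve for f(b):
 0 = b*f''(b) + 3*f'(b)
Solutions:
 f(b) = C1 + C2/b^2


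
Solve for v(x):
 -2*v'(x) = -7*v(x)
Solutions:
 v(x) = C1*exp(7*x/2)


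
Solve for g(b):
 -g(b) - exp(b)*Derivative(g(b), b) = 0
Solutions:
 g(b) = C1*exp(exp(-b))


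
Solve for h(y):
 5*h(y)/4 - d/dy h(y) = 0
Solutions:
 h(y) = C1*exp(5*y/4)


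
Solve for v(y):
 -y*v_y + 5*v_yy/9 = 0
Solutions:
 v(y) = C1 + C2*erfi(3*sqrt(10)*y/10)


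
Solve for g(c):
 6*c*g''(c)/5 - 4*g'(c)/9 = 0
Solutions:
 g(c) = C1 + C2*c^(37/27)


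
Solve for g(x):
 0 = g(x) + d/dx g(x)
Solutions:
 g(x) = C1*exp(-x)


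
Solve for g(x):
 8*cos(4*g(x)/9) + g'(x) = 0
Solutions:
 8*x - 9*log(sin(4*g(x)/9) - 1)/8 + 9*log(sin(4*g(x)/9) + 1)/8 = C1


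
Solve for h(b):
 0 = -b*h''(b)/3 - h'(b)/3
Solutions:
 h(b) = C1 + C2*log(b)


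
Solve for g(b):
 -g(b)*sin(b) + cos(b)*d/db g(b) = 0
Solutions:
 g(b) = C1/cos(b)


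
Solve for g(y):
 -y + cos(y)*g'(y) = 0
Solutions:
 g(y) = C1 + Integral(y/cos(y), y)


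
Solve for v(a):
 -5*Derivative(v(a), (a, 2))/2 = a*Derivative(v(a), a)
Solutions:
 v(a) = C1 + C2*erf(sqrt(5)*a/5)


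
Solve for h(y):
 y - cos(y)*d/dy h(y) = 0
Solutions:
 h(y) = C1 + Integral(y/cos(y), y)


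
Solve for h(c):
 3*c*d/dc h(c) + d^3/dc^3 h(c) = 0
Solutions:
 h(c) = C1 + Integral(C2*airyai(-3^(1/3)*c) + C3*airybi(-3^(1/3)*c), c)


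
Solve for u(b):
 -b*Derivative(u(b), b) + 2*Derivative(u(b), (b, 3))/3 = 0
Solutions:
 u(b) = C1 + Integral(C2*airyai(2^(2/3)*3^(1/3)*b/2) + C3*airybi(2^(2/3)*3^(1/3)*b/2), b)


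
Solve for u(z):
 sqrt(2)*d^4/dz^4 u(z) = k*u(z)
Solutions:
 u(z) = C1*exp(-2^(7/8)*k^(1/4)*z/2) + C2*exp(2^(7/8)*k^(1/4)*z/2) + C3*exp(-2^(7/8)*I*k^(1/4)*z/2) + C4*exp(2^(7/8)*I*k^(1/4)*z/2)


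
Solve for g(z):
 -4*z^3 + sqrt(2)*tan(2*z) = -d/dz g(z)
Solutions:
 g(z) = C1 + z^4 + sqrt(2)*log(cos(2*z))/2


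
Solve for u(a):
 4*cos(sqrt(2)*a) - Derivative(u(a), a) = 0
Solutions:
 u(a) = C1 + 2*sqrt(2)*sin(sqrt(2)*a)


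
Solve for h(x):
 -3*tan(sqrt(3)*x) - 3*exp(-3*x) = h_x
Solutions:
 h(x) = C1 - sqrt(3)*log(tan(sqrt(3)*x)^2 + 1)/2 + exp(-3*x)


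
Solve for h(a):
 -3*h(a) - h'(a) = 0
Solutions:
 h(a) = C1*exp(-3*a)


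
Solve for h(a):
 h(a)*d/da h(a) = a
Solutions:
 h(a) = -sqrt(C1 + a^2)
 h(a) = sqrt(C1 + a^2)


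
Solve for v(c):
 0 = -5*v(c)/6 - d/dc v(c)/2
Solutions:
 v(c) = C1*exp(-5*c/3)


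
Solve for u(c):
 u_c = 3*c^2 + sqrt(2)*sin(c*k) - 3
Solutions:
 u(c) = C1 + c^3 - 3*c - sqrt(2)*cos(c*k)/k


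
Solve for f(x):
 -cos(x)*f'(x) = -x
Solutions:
 f(x) = C1 + Integral(x/cos(x), x)


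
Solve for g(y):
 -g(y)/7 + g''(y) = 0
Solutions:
 g(y) = C1*exp(-sqrt(7)*y/7) + C2*exp(sqrt(7)*y/7)


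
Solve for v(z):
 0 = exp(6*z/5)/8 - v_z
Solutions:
 v(z) = C1 + 5*exp(6*z/5)/48


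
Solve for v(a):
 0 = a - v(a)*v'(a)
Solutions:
 v(a) = -sqrt(C1 + a^2)
 v(a) = sqrt(C1 + a^2)


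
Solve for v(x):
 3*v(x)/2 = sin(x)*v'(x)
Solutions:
 v(x) = C1*(cos(x) - 1)^(3/4)/(cos(x) + 1)^(3/4)


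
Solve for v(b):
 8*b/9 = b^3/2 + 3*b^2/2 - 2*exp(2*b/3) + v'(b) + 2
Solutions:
 v(b) = C1 - b^4/8 - b^3/2 + 4*b^2/9 - 2*b + 3*exp(2*b/3)


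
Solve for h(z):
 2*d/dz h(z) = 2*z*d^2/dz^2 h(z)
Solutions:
 h(z) = C1 + C2*z^2


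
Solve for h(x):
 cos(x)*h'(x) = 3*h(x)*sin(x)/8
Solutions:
 h(x) = C1/cos(x)^(3/8)


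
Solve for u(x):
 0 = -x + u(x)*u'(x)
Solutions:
 u(x) = -sqrt(C1 + x^2)
 u(x) = sqrt(C1 + x^2)


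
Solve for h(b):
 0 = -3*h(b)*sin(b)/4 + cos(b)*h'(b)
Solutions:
 h(b) = C1/cos(b)^(3/4)


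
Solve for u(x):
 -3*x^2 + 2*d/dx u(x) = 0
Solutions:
 u(x) = C1 + x^3/2


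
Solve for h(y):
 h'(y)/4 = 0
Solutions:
 h(y) = C1


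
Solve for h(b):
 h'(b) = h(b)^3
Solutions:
 h(b) = -sqrt(2)*sqrt(-1/(C1 + b))/2
 h(b) = sqrt(2)*sqrt(-1/(C1 + b))/2


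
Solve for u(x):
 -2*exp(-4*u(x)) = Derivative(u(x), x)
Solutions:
 u(x) = log(-I*(C1 - 8*x)^(1/4))
 u(x) = log(I*(C1 - 8*x)^(1/4))
 u(x) = log(-(C1 - 8*x)^(1/4))
 u(x) = log(C1 - 8*x)/4


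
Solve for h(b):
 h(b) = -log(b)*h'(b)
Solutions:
 h(b) = C1*exp(-li(b))


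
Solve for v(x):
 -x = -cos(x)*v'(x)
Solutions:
 v(x) = C1 + Integral(x/cos(x), x)


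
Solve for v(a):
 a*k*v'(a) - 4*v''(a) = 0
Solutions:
 v(a) = Piecewise((-sqrt(2)*sqrt(pi)*C1*erf(sqrt(2)*a*sqrt(-k)/4)/sqrt(-k) - C2, (k > 0) | (k < 0)), (-C1*a - C2, True))


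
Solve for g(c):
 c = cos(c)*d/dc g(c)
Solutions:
 g(c) = C1 + Integral(c/cos(c), c)


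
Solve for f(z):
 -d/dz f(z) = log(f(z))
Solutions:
 li(f(z)) = C1 - z


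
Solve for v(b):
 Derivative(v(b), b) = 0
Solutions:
 v(b) = C1


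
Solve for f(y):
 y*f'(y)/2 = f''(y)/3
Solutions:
 f(y) = C1 + C2*erfi(sqrt(3)*y/2)


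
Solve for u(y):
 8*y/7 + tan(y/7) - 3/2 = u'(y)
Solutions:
 u(y) = C1 + 4*y^2/7 - 3*y/2 - 7*log(cos(y/7))


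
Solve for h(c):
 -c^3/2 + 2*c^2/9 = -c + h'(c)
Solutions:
 h(c) = C1 - c^4/8 + 2*c^3/27 + c^2/2


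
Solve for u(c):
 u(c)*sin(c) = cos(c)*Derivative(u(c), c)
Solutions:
 u(c) = C1/cos(c)


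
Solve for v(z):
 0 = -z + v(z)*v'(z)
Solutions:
 v(z) = -sqrt(C1 + z^2)
 v(z) = sqrt(C1 + z^2)


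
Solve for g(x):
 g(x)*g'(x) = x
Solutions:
 g(x) = -sqrt(C1 + x^2)
 g(x) = sqrt(C1 + x^2)


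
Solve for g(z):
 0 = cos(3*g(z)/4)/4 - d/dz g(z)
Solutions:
 -z/4 - 2*log(sin(3*g(z)/4) - 1)/3 + 2*log(sin(3*g(z)/4) + 1)/3 = C1


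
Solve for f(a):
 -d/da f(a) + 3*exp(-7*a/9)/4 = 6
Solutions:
 f(a) = C1 - 6*a - 27*exp(-7*a/9)/28


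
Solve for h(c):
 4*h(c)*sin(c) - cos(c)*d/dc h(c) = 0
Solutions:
 h(c) = C1/cos(c)^4


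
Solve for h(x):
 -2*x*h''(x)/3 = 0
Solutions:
 h(x) = C1 + C2*x


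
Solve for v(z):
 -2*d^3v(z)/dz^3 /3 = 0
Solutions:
 v(z) = C1 + C2*z + C3*z^2


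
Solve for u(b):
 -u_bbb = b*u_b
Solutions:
 u(b) = C1 + Integral(C2*airyai(-b) + C3*airybi(-b), b)


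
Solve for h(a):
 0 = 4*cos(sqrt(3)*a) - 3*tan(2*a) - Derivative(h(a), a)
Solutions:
 h(a) = C1 + 3*log(cos(2*a))/2 + 4*sqrt(3)*sin(sqrt(3)*a)/3


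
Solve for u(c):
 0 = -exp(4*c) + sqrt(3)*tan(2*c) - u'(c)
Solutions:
 u(c) = C1 - exp(4*c)/4 - sqrt(3)*log(cos(2*c))/2


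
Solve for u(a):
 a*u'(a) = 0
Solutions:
 u(a) = C1


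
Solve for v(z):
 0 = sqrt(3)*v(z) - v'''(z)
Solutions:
 v(z) = C3*exp(3^(1/6)*z) + (C1*sin(3^(2/3)*z/2) + C2*cos(3^(2/3)*z/2))*exp(-3^(1/6)*z/2)


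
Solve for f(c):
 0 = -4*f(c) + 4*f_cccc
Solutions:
 f(c) = C1*exp(-c) + C2*exp(c) + C3*sin(c) + C4*cos(c)


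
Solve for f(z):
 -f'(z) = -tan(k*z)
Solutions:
 f(z) = C1 + Piecewise((-log(cos(k*z))/k, Ne(k, 0)), (0, True))


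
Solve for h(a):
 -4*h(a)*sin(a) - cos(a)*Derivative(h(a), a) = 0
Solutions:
 h(a) = C1*cos(a)^4


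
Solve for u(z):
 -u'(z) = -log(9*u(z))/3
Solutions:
 -3*Integral(1/(log(_y) + 2*log(3)), (_y, u(z))) = C1 - z


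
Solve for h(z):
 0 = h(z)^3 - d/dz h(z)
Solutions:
 h(z) = -sqrt(2)*sqrt(-1/(C1 + z))/2
 h(z) = sqrt(2)*sqrt(-1/(C1 + z))/2


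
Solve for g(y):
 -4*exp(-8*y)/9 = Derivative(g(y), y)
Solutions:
 g(y) = C1 + exp(-8*y)/18


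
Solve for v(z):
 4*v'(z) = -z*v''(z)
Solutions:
 v(z) = C1 + C2/z^3


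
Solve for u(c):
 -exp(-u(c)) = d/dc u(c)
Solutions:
 u(c) = log(C1 - c)


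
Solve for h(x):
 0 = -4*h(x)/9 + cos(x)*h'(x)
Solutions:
 h(x) = C1*(sin(x) + 1)^(2/9)/(sin(x) - 1)^(2/9)


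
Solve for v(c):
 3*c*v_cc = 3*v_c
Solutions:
 v(c) = C1 + C2*c^2


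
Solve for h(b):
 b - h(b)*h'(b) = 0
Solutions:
 h(b) = -sqrt(C1 + b^2)
 h(b) = sqrt(C1 + b^2)


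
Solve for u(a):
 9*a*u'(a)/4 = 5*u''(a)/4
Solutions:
 u(a) = C1 + C2*erfi(3*sqrt(10)*a/10)


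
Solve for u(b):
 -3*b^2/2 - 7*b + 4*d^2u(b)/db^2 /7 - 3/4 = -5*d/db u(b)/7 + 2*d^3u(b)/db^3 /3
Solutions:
 u(b) = C1 + C2*exp(b*(6 - sqrt(246))/14) + C3*exp(b*(6 + sqrt(246))/14) + 7*b^3/10 + 161*b^2/50 - 91*b/500


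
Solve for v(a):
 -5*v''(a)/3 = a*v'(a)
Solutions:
 v(a) = C1 + C2*erf(sqrt(30)*a/10)


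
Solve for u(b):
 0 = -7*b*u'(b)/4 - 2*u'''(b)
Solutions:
 u(b) = C1 + Integral(C2*airyai(-7^(1/3)*b/2) + C3*airybi(-7^(1/3)*b/2), b)


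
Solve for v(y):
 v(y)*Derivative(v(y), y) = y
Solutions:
 v(y) = -sqrt(C1 + y^2)
 v(y) = sqrt(C1 + y^2)


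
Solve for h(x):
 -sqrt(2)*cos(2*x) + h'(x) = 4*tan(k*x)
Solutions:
 h(x) = C1 + 4*Piecewise((-log(cos(k*x))/k, Ne(k, 0)), (0, True)) + sqrt(2)*sin(2*x)/2


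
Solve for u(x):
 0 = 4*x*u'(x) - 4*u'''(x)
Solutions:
 u(x) = C1 + Integral(C2*airyai(x) + C3*airybi(x), x)


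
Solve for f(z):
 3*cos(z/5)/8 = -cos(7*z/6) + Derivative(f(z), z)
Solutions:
 f(z) = C1 + 15*sin(z/5)/8 + 6*sin(7*z/6)/7


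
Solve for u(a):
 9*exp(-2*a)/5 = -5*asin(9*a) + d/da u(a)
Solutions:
 u(a) = C1 + 5*a*asin(9*a) + 5*sqrt(1 - 81*a^2)/9 - 9*exp(-2*a)/10


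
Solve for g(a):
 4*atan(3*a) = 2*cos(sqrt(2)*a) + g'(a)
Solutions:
 g(a) = C1 + 4*a*atan(3*a) - 2*log(9*a^2 + 1)/3 - sqrt(2)*sin(sqrt(2)*a)


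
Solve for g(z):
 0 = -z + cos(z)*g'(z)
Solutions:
 g(z) = C1 + Integral(z/cos(z), z)


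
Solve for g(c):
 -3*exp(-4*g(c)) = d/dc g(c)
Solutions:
 g(c) = log(-I*(C1 - 12*c)^(1/4))
 g(c) = log(I*(C1 - 12*c)^(1/4))
 g(c) = log(-(C1 - 12*c)^(1/4))
 g(c) = log(C1 - 12*c)/4


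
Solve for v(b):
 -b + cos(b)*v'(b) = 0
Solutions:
 v(b) = C1 + Integral(b/cos(b), b)


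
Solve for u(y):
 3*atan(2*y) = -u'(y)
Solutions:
 u(y) = C1 - 3*y*atan(2*y) + 3*log(4*y^2 + 1)/4


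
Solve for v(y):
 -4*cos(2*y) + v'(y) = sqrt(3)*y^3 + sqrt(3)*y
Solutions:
 v(y) = C1 + sqrt(3)*y^4/4 + sqrt(3)*y^2/2 + 2*sin(2*y)


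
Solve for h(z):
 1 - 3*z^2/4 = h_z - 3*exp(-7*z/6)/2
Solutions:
 h(z) = C1 - z^3/4 + z - 9*exp(-7*z/6)/7


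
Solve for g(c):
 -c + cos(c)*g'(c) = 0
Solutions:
 g(c) = C1 + Integral(c/cos(c), c)


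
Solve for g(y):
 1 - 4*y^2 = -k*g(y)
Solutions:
 g(y) = (4*y^2 - 1)/k


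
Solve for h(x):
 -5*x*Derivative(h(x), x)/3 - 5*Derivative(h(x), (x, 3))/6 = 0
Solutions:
 h(x) = C1 + Integral(C2*airyai(-2^(1/3)*x) + C3*airybi(-2^(1/3)*x), x)


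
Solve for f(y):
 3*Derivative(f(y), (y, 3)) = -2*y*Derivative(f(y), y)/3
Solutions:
 f(y) = C1 + Integral(C2*airyai(-6^(1/3)*y/3) + C3*airybi(-6^(1/3)*y/3), y)


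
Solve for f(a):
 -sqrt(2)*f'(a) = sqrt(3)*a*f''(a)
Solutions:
 f(a) = C1 + C2*a^(1 - sqrt(6)/3)


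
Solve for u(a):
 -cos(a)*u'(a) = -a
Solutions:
 u(a) = C1 + Integral(a/cos(a), a)


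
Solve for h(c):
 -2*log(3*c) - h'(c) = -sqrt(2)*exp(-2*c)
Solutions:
 h(c) = C1 - 2*c*log(c) + 2*c*(1 - log(3)) - sqrt(2)*exp(-2*c)/2


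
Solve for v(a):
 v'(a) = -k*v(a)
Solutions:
 v(a) = C1*exp(-a*k)


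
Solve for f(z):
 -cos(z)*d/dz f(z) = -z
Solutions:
 f(z) = C1 + Integral(z/cos(z), z)


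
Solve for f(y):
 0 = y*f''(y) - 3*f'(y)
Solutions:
 f(y) = C1 + C2*y^4


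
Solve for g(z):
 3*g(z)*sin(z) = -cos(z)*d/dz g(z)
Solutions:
 g(z) = C1*cos(z)^3


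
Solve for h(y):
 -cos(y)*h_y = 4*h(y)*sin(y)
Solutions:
 h(y) = C1*cos(y)^4


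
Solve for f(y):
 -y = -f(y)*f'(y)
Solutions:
 f(y) = -sqrt(C1 + y^2)
 f(y) = sqrt(C1 + y^2)


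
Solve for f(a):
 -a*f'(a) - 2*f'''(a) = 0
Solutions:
 f(a) = C1 + Integral(C2*airyai(-2^(2/3)*a/2) + C3*airybi(-2^(2/3)*a/2), a)


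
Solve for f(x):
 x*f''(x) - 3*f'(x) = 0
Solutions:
 f(x) = C1 + C2*x^4


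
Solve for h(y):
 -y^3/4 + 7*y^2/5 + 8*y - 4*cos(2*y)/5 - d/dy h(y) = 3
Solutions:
 h(y) = C1 - y^4/16 + 7*y^3/15 + 4*y^2 - 3*y - 2*sin(2*y)/5


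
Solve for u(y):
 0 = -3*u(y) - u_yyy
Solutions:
 u(y) = C3*exp(-3^(1/3)*y) + (C1*sin(3^(5/6)*y/2) + C2*cos(3^(5/6)*y/2))*exp(3^(1/3)*y/2)


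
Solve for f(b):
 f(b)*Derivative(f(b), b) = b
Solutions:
 f(b) = -sqrt(C1 + b^2)
 f(b) = sqrt(C1 + b^2)


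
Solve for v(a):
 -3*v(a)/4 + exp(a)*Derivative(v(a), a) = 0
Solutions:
 v(a) = C1*exp(-3*exp(-a)/4)


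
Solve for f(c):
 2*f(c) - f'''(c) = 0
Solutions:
 f(c) = C3*exp(2^(1/3)*c) + (C1*sin(2^(1/3)*sqrt(3)*c/2) + C2*cos(2^(1/3)*sqrt(3)*c/2))*exp(-2^(1/3)*c/2)


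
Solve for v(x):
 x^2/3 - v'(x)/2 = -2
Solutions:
 v(x) = C1 + 2*x^3/9 + 4*x


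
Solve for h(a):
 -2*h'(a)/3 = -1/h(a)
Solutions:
 h(a) = -sqrt(C1 + 3*a)
 h(a) = sqrt(C1 + 3*a)


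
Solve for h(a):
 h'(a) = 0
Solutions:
 h(a) = C1


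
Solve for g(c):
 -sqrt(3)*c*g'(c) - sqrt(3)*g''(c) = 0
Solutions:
 g(c) = C1 + C2*erf(sqrt(2)*c/2)


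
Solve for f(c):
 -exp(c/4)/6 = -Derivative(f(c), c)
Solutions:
 f(c) = C1 + 2*exp(c/4)/3


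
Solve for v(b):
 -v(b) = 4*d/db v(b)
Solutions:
 v(b) = C1*exp(-b/4)


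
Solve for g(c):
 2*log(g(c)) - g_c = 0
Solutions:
 li(g(c)) = C1 + 2*c


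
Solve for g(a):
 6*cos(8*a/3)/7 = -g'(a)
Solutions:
 g(a) = C1 - 9*sin(8*a/3)/28


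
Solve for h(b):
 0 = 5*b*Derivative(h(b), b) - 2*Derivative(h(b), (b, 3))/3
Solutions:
 h(b) = C1 + Integral(C2*airyai(15^(1/3)*2^(2/3)*b/2) + C3*airybi(15^(1/3)*2^(2/3)*b/2), b)


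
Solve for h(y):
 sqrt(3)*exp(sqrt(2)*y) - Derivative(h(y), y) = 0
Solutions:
 h(y) = C1 + sqrt(6)*exp(sqrt(2)*y)/2


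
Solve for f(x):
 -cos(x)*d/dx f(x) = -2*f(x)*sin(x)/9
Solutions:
 f(x) = C1/cos(x)^(2/9)


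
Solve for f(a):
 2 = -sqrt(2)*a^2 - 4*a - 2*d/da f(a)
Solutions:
 f(a) = C1 - sqrt(2)*a^3/6 - a^2 - a


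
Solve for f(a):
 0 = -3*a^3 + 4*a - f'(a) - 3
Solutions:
 f(a) = C1 - 3*a^4/4 + 2*a^2 - 3*a


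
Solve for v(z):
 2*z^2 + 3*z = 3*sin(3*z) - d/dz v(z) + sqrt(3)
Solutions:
 v(z) = C1 - 2*z^3/3 - 3*z^2/2 + sqrt(3)*z - cos(3*z)


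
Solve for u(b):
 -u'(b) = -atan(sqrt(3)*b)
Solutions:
 u(b) = C1 + b*atan(sqrt(3)*b) - sqrt(3)*log(3*b^2 + 1)/6


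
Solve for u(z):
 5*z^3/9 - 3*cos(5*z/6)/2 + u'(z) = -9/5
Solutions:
 u(z) = C1 - 5*z^4/36 - 9*z/5 + 9*sin(5*z/6)/5


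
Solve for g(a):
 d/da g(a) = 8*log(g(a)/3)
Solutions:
 Integral(1/(-log(_y) + log(3)), (_y, g(a)))/8 = C1 - a


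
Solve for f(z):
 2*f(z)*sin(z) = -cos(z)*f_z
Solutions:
 f(z) = C1*cos(z)^2


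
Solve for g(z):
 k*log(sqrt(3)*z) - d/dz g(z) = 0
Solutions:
 g(z) = C1 + k*z*log(z) - k*z + k*z*log(3)/2


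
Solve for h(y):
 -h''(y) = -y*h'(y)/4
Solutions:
 h(y) = C1 + C2*erfi(sqrt(2)*y/4)


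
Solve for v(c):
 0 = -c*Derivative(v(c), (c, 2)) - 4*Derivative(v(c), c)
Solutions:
 v(c) = C1 + C2/c^3


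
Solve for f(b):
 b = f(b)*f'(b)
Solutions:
 f(b) = -sqrt(C1 + b^2)
 f(b) = sqrt(C1 + b^2)


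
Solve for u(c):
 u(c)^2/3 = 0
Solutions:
 u(c) = 0


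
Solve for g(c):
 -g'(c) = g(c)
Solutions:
 g(c) = C1*exp(-c)


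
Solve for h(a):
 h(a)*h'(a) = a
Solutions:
 h(a) = -sqrt(C1 + a^2)
 h(a) = sqrt(C1 + a^2)


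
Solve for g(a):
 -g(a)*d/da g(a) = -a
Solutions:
 g(a) = -sqrt(C1 + a^2)
 g(a) = sqrt(C1 + a^2)


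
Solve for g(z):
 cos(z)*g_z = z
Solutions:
 g(z) = C1 + Integral(z/cos(z), z)


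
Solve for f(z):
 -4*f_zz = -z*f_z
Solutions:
 f(z) = C1 + C2*erfi(sqrt(2)*z/4)


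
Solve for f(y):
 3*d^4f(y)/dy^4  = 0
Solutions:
 f(y) = C1 + C2*y + C3*y^2 + C4*y^3


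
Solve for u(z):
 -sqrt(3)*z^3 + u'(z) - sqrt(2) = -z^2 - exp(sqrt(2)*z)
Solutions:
 u(z) = C1 + sqrt(3)*z^4/4 - z^3/3 + sqrt(2)*z - sqrt(2)*exp(sqrt(2)*z)/2


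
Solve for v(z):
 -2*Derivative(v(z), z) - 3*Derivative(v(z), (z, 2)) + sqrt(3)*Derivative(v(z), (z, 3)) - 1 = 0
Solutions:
 v(z) = C1 + C2*exp(sqrt(3)*z*(3 - sqrt(9 + 8*sqrt(3)))/6) + C3*exp(sqrt(3)*z*(3 + sqrt(9 + 8*sqrt(3)))/6) - z/2


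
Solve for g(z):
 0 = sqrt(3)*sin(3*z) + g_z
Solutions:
 g(z) = C1 + sqrt(3)*cos(3*z)/3


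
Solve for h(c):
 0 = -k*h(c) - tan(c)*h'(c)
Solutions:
 h(c) = C1*exp(-k*log(sin(c)))


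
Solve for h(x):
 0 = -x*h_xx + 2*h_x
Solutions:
 h(x) = C1 + C2*x^3


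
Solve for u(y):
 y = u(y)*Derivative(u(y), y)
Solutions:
 u(y) = -sqrt(C1 + y^2)
 u(y) = sqrt(C1 + y^2)


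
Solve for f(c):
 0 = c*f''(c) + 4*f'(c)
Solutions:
 f(c) = C1 + C2/c^3


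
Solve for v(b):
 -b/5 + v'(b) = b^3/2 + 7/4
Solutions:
 v(b) = C1 + b^4/8 + b^2/10 + 7*b/4


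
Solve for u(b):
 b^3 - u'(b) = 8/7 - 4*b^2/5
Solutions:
 u(b) = C1 + b^4/4 + 4*b^3/15 - 8*b/7


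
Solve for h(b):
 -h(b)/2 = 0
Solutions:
 h(b) = 0


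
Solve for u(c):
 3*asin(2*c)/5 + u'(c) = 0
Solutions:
 u(c) = C1 - 3*c*asin(2*c)/5 - 3*sqrt(1 - 4*c^2)/10


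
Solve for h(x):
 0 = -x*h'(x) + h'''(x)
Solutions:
 h(x) = C1 + Integral(C2*airyai(x) + C3*airybi(x), x)


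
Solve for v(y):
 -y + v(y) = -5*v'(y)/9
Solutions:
 v(y) = C1*exp(-9*y/5) + y - 5/9


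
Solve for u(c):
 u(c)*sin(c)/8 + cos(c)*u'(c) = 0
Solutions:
 u(c) = C1*cos(c)^(1/8)


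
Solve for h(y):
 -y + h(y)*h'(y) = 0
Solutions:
 h(y) = -sqrt(C1 + y^2)
 h(y) = sqrt(C1 + y^2)


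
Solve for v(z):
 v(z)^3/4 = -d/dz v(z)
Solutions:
 v(z) = -sqrt(2)*sqrt(-1/(C1 - z))
 v(z) = sqrt(2)*sqrt(-1/(C1 - z))


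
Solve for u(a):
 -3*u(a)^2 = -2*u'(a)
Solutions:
 u(a) = -2/(C1 + 3*a)


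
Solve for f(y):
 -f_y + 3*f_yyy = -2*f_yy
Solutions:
 f(y) = C1 + C2*exp(-y) + C3*exp(y/3)


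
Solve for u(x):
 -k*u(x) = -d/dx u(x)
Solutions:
 u(x) = C1*exp(k*x)


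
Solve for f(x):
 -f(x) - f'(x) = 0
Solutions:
 f(x) = C1*exp(-x)


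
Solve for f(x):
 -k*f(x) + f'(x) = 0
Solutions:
 f(x) = C1*exp(k*x)


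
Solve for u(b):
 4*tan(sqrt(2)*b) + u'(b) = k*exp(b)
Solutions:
 u(b) = C1 + k*exp(b) + 2*sqrt(2)*log(cos(sqrt(2)*b))


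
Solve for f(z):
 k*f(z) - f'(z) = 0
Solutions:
 f(z) = C1*exp(k*z)


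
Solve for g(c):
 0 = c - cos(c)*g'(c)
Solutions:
 g(c) = C1 + Integral(c/cos(c), c)


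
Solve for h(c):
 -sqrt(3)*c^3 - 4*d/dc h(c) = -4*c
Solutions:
 h(c) = C1 - sqrt(3)*c^4/16 + c^2/2


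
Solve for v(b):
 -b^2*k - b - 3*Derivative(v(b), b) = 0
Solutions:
 v(b) = C1 - b^3*k/9 - b^2/6


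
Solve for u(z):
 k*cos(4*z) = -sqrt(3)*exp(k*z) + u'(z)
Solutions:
 u(z) = C1 + k*sin(4*z)/4 + sqrt(3)*exp(k*z)/k


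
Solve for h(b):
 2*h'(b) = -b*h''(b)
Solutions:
 h(b) = C1 + C2/b


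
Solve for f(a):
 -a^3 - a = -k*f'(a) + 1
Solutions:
 f(a) = C1 + a^4/(4*k) + a^2/(2*k) + a/k


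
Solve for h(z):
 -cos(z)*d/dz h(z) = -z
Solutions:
 h(z) = C1 + Integral(z/cos(z), z)


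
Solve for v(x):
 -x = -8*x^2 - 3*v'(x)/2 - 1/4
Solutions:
 v(x) = C1 - 16*x^3/9 + x^2/3 - x/6


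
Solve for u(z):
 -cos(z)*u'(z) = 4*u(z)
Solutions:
 u(z) = C1*(sin(z)^2 - 2*sin(z) + 1)/(sin(z)^2 + 2*sin(z) + 1)


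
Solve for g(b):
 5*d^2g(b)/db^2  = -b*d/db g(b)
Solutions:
 g(b) = C1 + C2*erf(sqrt(10)*b/10)


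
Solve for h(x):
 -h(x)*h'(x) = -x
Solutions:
 h(x) = -sqrt(C1 + x^2)
 h(x) = sqrt(C1 + x^2)


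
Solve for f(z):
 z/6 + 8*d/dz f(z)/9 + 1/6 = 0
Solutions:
 f(z) = C1 - 3*z^2/32 - 3*z/16


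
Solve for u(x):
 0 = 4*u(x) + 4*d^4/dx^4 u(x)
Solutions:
 u(x) = (C1*sin(sqrt(2)*x/2) + C2*cos(sqrt(2)*x/2))*exp(-sqrt(2)*x/2) + (C3*sin(sqrt(2)*x/2) + C4*cos(sqrt(2)*x/2))*exp(sqrt(2)*x/2)


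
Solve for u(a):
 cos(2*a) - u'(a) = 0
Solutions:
 u(a) = C1 + sin(2*a)/2


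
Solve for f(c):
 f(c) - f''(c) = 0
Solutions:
 f(c) = C1*exp(-c) + C2*exp(c)


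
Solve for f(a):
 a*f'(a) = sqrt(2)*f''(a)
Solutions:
 f(a) = C1 + C2*erfi(2^(1/4)*a/2)


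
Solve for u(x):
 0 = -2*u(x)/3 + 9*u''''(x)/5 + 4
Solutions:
 u(x) = C1*exp(-30^(1/4)*x/3) + C2*exp(30^(1/4)*x/3) + C3*sin(30^(1/4)*x/3) + C4*cos(30^(1/4)*x/3) + 6


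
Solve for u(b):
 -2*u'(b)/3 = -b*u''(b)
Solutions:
 u(b) = C1 + C2*b^(5/3)


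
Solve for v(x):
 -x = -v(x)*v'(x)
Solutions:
 v(x) = -sqrt(C1 + x^2)
 v(x) = sqrt(C1 + x^2)


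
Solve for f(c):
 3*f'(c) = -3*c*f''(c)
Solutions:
 f(c) = C1 + C2*log(c)


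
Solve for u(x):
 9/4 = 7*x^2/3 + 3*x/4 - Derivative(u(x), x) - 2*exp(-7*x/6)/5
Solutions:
 u(x) = C1 + 7*x^3/9 + 3*x^2/8 - 9*x/4 + 12*exp(-7*x/6)/35


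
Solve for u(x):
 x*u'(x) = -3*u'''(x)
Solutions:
 u(x) = C1 + Integral(C2*airyai(-3^(2/3)*x/3) + C3*airybi(-3^(2/3)*x/3), x)


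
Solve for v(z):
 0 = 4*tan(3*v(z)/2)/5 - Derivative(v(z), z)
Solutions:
 v(z) = -2*asin(C1*exp(6*z/5))/3 + 2*pi/3
 v(z) = 2*asin(C1*exp(6*z/5))/3


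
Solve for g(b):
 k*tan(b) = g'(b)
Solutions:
 g(b) = C1 - k*log(cos(b))


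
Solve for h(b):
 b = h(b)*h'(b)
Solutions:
 h(b) = -sqrt(C1 + b^2)
 h(b) = sqrt(C1 + b^2)


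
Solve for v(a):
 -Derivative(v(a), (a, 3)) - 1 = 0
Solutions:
 v(a) = C1 + C2*a + C3*a^2 - a^3/6


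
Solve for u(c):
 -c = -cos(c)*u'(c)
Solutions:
 u(c) = C1 + Integral(c/cos(c), c)


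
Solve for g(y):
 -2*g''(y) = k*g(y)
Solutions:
 g(y) = C1*exp(-sqrt(2)*y*sqrt(-k)/2) + C2*exp(sqrt(2)*y*sqrt(-k)/2)


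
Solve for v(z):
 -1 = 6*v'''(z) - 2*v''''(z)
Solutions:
 v(z) = C1 + C2*z + C3*z^2 + C4*exp(3*z) - z^3/36


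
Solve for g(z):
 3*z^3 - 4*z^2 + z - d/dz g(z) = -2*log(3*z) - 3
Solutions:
 g(z) = C1 + 3*z^4/4 - 4*z^3/3 + z^2/2 + 2*z*log(z) + z + z*log(9)


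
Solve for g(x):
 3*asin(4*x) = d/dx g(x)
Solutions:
 g(x) = C1 + 3*x*asin(4*x) + 3*sqrt(1 - 16*x^2)/4


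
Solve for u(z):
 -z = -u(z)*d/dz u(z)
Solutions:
 u(z) = -sqrt(C1 + z^2)
 u(z) = sqrt(C1 + z^2)


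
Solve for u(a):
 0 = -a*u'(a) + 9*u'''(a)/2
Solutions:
 u(a) = C1 + Integral(C2*airyai(6^(1/3)*a/3) + C3*airybi(6^(1/3)*a/3), a)


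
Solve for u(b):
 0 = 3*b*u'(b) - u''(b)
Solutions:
 u(b) = C1 + C2*erfi(sqrt(6)*b/2)


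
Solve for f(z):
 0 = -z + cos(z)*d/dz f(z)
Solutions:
 f(z) = C1 + Integral(z/cos(z), z)


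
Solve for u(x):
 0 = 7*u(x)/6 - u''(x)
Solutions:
 u(x) = C1*exp(-sqrt(42)*x/6) + C2*exp(sqrt(42)*x/6)


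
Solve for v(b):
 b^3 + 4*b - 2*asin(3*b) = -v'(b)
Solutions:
 v(b) = C1 - b^4/4 - 2*b^2 + 2*b*asin(3*b) + 2*sqrt(1 - 9*b^2)/3


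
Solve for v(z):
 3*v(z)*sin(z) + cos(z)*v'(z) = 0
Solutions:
 v(z) = C1*cos(z)^3


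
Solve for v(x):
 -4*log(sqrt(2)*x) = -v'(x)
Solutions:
 v(x) = C1 + 4*x*log(x) - 4*x + x*log(4)


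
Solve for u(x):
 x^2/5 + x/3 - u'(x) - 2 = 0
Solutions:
 u(x) = C1 + x^3/15 + x^2/6 - 2*x


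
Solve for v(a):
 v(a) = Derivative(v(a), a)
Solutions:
 v(a) = C1*exp(a)


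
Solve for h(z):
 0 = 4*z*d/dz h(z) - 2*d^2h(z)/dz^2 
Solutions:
 h(z) = C1 + C2*erfi(z)


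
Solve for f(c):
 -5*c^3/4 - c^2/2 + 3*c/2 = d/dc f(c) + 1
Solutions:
 f(c) = C1 - 5*c^4/16 - c^3/6 + 3*c^2/4 - c


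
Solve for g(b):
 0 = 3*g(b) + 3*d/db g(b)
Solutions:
 g(b) = C1*exp(-b)


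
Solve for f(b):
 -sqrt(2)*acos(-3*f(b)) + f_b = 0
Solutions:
 Integral(1/acos(-3*_y), (_y, f(b))) = C1 + sqrt(2)*b


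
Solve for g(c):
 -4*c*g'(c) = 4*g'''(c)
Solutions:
 g(c) = C1 + Integral(C2*airyai(-c) + C3*airybi(-c), c)


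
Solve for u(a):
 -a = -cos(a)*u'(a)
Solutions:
 u(a) = C1 + Integral(a/cos(a), a)


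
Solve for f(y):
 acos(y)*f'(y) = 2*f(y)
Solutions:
 f(y) = C1*exp(2*Integral(1/acos(y), y))


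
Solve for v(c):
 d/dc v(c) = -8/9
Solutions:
 v(c) = C1 - 8*c/9


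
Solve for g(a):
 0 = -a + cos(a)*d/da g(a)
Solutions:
 g(a) = C1 + Integral(a/cos(a), a)


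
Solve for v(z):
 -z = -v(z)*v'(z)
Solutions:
 v(z) = -sqrt(C1 + z^2)
 v(z) = sqrt(C1 + z^2)


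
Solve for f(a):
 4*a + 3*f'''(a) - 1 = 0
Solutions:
 f(a) = C1 + C2*a + C3*a^2 - a^4/18 + a^3/18


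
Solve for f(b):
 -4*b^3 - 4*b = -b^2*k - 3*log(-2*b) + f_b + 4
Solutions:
 f(b) = C1 - b^4 + b^3*k/3 - 2*b^2 + 3*b*log(-b) + b*(-7 + 3*log(2))


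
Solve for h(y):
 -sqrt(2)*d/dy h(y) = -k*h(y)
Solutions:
 h(y) = C1*exp(sqrt(2)*k*y/2)


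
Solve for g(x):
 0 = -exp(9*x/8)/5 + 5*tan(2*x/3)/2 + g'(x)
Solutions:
 g(x) = C1 + 8*exp(9*x/8)/45 + 15*log(cos(2*x/3))/4


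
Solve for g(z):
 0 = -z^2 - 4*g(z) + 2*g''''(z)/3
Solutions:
 g(z) = C1*exp(-6^(1/4)*z) + C2*exp(6^(1/4)*z) + C3*sin(6^(1/4)*z) + C4*cos(6^(1/4)*z) - z^2/4


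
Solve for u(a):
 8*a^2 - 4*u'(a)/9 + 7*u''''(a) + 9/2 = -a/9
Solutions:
 u(a) = C1 + C4*exp(147^(1/3)*2^(2/3)*a/21) + 6*a^3 + a^2/8 + 81*a/8 + (C2*sin(14^(2/3)*3^(5/6)*a/42) + C3*cos(14^(2/3)*3^(5/6)*a/42))*exp(-147^(1/3)*2^(2/3)*a/42)


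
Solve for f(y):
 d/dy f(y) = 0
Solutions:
 f(y) = C1


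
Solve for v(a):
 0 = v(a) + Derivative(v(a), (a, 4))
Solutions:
 v(a) = (C1*sin(sqrt(2)*a/2) + C2*cos(sqrt(2)*a/2))*exp(-sqrt(2)*a/2) + (C3*sin(sqrt(2)*a/2) + C4*cos(sqrt(2)*a/2))*exp(sqrt(2)*a/2)


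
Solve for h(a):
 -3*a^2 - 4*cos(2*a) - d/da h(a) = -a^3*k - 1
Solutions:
 h(a) = C1 + a^4*k/4 - a^3 + a - 2*sin(2*a)


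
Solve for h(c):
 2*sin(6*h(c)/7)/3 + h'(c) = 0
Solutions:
 2*c/3 + 7*log(cos(6*h(c)/7) - 1)/12 - 7*log(cos(6*h(c)/7) + 1)/12 = C1


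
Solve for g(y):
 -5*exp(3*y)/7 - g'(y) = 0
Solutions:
 g(y) = C1 - 5*exp(3*y)/21


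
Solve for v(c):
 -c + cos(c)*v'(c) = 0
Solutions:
 v(c) = C1 + Integral(c/cos(c), c)


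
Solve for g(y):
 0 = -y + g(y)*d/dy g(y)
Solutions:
 g(y) = -sqrt(C1 + y^2)
 g(y) = sqrt(C1 + y^2)


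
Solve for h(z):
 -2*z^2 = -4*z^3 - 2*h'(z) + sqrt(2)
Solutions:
 h(z) = C1 - z^4/2 + z^3/3 + sqrt(2)*z/2


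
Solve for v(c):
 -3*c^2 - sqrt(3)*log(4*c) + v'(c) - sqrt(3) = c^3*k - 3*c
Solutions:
 v(c) = C1 + c^4*k/4 + c^3 - 3*c^2/2 + sqrt(3)*c*log(c) + 2*sqrt(3)*c*log(2)


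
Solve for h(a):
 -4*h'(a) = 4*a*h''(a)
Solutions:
 h(a) = C1 + C2*log(a)


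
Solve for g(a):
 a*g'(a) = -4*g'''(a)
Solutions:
 g(a) = C1 + Integral(C2*airyai(-2^(1/3)*a/2) + C3*airybi(-2^(1/3)*a/2), a)


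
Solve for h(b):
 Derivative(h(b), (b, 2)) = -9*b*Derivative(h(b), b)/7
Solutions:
 h(b) = C1 + C2*erf(3*sqrt(14)*b/14)


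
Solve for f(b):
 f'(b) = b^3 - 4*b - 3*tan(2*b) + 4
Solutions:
 f(b) = C1 + b^4/4 - 2*b^2 + 4*b + 3*log(cos(2*b))/2


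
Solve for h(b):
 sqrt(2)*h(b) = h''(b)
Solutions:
 h(b) = C1*exp(-2^(1/4)*b) + C2*exp(2^(1/4)*b)


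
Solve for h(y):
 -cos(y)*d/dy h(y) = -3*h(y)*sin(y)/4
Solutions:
 h(y) = C1/cos(y)^(3/4)


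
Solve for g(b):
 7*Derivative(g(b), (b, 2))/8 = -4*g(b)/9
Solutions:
 g(b) = C1*sin(4*sqrt(14)*b/21) + C2*cos(4*sqrt(14)*b/21)


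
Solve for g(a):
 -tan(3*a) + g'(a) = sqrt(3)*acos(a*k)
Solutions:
 g(a) = C1 + sqrt(3)*Piecewise((a*acos(a*k) - sqrt(-a^2*k^2 + 1)/k, Ne(k, 0)), (pi*a/2, True)) - log(cos(3*a))/3


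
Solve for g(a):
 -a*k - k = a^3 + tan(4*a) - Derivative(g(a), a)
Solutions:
 g(a) = C1 + a^4/4 + a^2*k/2 + a*k - log(cos(4*a))/4


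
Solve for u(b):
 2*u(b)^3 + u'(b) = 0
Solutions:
 u(b) = -sqrt(2)*sqrt(-1/(C1 - 2*b))/2
 u(b) = sqrt(2)*sqrt(-1/(C1 - 2*b))/2


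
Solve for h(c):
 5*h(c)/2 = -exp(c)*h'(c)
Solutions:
 h(c) = C1*exp(5*exp(-c)/2)


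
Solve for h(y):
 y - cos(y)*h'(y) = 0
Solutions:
 h(y) = C1 + Integral(y/cos(y), y)


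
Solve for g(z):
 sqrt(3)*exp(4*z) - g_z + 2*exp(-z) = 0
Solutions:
 g(z) = C1 + sqrt(3)*exp(4*z)/4 - 2*exp(-z)


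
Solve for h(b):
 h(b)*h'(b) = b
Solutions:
 h(b) = -sqrt(C1 + b^2)
 h(b) = sqrt(C1 + b^2)


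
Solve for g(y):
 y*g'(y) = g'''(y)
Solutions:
 g(y) = C1 + Integral(C2*airyai(y) + C3*airybi(y), y)


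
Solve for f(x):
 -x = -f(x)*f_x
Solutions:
 f(x) = -sqrt(C1 + x^2)
 f(x) = sqrt(C1 + x^2)


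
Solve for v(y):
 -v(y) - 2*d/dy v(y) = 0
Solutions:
 v(y) = C1*exp(-y/2)


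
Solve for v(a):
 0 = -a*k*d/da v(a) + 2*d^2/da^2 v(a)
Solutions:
 v(a) = Piecewise((-sqrt(pi)*C1*erf(a*sqrt(-k)/2)/sqrt(-k) - C2, (k > 0) | (k < 0)), (-C1*a - C2, True))


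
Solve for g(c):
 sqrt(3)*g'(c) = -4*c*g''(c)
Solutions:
 g(c) = C1 + C2*c^(1 - sqrt(3)/4)


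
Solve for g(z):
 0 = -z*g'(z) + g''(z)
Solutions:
 g(z) = C1 + C2*erfi(sqrt(2)*z/2)


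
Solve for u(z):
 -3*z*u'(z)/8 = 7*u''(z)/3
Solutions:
 u(z) = C1 + C2*erf(3*sqrt(7)*z/28)


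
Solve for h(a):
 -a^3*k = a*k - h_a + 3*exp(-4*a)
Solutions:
 h(a) = C1 + a^4*k/4 + a^2*k/2 - 3*exp(-4*a)/4


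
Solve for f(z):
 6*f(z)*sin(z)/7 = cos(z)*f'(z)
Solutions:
 f(z) = C1/cos(z)^(6/7)


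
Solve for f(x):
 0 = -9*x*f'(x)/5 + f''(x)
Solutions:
 f(x) = C1 + C2*erfi(3*sqrt(10)*x/10)


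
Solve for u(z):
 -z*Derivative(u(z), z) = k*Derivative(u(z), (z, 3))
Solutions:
 u(z) = C1 + Integral(C2*airyai(z*(-1/k)^(1/3)) + C3*airybi(z*(-1/k)^(1/3)), z)


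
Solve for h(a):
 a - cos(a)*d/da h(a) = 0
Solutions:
 h(a) = C1 + Integral(a/cos(a), a)


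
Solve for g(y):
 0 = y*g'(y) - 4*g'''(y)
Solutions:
 g(y) = C1 + Integral(C2*airyai(2^(1/3)*y/2) + C3*airybi(2^(1/3)*y/2), y)


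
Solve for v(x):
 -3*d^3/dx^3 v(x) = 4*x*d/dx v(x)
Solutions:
 v(x) = C1 + Integral(C2*airyai(-6^(2/3)*x/3) + C3*airybi(-6^(2/3)*x/3), x)


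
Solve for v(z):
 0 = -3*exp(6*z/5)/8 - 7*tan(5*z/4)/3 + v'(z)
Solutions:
 v(z) = C1 + 5*exp(6*z/5)/16 - 28*log(cos(5*z/4))/15


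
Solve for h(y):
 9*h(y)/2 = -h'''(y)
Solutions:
 h(y) = C3*exp(-6^(2/3)*y/2) + (C1*sin(3*2^(2/3)*3^(1/6)*y/4) + C2*cos(3*2^(2/3)*3^(1/6)*y/4))*exp(6^(2/3)*y/4)


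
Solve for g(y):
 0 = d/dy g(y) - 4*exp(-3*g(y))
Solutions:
 g(y) = log(C1 + 12*y)/3
 g(y) = log((-3^(1/3) - 3^(5/6)*I)*(C1 + 4*y)^(1/3)/2)
 g(y) = log((-3^(1/3) + 3^(5/6)*I)*(C1 + 4*y)^(1/3)/2)


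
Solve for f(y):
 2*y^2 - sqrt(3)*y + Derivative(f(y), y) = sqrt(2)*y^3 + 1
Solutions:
 f(y) = C1 + sqrt(2)*y^4/4 - 2*y^3/3 + sqrt(3)*y^2/2 + y


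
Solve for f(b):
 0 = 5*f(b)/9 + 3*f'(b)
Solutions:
 f(b) = C1*exp(-5*b/27)


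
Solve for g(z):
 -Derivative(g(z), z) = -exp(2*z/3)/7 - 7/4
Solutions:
 g(z) = C1 + 7*z/4 + 3*exp(2*z/3)/14


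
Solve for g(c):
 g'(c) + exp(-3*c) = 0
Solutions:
 g(c) = C1 + exp(-3*c)/3


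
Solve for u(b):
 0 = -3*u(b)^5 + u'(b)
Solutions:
 u(b) = -(-1/(C1 + 12*b))^(1/4)
 u(b) = (-1/(C1 + 12*b))^(1/4)
 u(b) = -I*(-1/(C1 + 12*b))^(1/4)
 u(b) = I*(-1/(C1 + 12*b))^(1/4)


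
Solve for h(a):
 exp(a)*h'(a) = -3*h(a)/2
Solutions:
 h(a) = C1*exp(3*exp(-a)/2)


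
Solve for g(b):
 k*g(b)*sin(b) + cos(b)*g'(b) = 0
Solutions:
 g(b) = C1*exp(k*log(cos(b)))


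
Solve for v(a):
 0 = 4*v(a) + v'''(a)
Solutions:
 v(a) = C3*exp(-2^(2/3)*a) + (C1*sin(2^(2/3)*sqrt(3)*a/2) + C2*cos(2^(2/3)*sqrt(3)*a/2))*exp(2^(2/3)*a/2)


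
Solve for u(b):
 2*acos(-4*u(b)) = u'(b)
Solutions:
 Integral(1/acos(-4*_y), (_y, u(b))) = C1 + 2*b


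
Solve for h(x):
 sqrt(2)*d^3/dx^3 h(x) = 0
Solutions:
 h(x) = C1 + C2*x + C3*x^2


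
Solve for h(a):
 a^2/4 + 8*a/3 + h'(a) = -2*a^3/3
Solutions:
 h(a) = C1 - a^4/6 - a^3/12 - 4*a^2/3


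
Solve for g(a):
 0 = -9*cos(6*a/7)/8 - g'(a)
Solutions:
 g(a) = C1 - 21*sin(6*a/7)/16


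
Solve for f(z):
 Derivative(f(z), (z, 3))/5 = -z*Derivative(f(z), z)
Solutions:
 f(z) = C1 + Integral(C2*airyai(-5^(1/3)*z) + C3*airybi(-5^(1/3)*z), z)


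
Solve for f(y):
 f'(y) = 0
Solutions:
 f(y) = C1


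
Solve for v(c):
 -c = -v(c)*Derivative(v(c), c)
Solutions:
 v(c) = -sqrt(C1 + c^2)
 v(c) = sqrt(C1 + c^2)


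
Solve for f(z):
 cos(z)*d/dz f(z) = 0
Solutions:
 f(z) = C1


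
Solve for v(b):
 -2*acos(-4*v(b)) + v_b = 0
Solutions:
 Integral(1/acos(-4*_y), (_y, v(b))) = C1 + 2*b


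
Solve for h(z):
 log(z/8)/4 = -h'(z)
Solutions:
 h(z) = C1 - z*log(z)/4 + z/4 + 3*z*log(2)/4


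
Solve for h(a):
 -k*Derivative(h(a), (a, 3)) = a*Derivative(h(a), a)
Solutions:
 h(a) = C1 + Integral(C2*airyai(a*(-1/k)^(1/3)) + C3*airybi(a*(-1/k)^(1/3)), a)


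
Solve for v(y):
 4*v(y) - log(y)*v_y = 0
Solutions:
 v(y) = C1*exp(4*li(y))


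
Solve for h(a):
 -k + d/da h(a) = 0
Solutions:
 h(a) = C1 + a*k


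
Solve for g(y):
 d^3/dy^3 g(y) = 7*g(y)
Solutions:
 g(y) = C3*exp(7^(1/3)*y) + (C1*sin(sqrt(3)*7^(1/3)*y/2) + C2*cos(sqrt(3)*7^(1/3)*y/2))*exp(-7^(1/3)*y/2)


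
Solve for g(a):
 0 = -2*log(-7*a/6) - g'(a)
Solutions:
 g(a) = C1 - 2*a*log(-a) + 2*a*(-log(7) + 1 + log(6))


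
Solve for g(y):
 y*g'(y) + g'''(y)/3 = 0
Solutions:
 g(y) = C1 + Integral(C2*airyai(-3^(1/3)*y) + C3*airybi(-3^(1/3)*y), y)


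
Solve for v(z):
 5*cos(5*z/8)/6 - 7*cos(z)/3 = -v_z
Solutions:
 v(z) = C1 - 4*sin(5*z/8)/3 + 7*sin(z)/3


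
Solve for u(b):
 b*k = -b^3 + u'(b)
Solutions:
 u(b) = C1 + b^4/4 + b^2*k/2


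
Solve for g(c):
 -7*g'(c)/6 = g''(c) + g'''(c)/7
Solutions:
 g(c) = C1 + C2*exp(7*c*(-3 + sqrt(3))/6) + C3*exp(-7*c*(sqrt(3) + 3)/6)


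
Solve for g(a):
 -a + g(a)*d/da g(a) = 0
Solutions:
 g(a) = -sqrt(C1 + a^2)
 g(a) = sqrt(C1 + a^2)


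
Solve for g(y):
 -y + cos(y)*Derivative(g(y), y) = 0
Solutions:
 g(y) = C1 + Integral(y/cos(y), y)


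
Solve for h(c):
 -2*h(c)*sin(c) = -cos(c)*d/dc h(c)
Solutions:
 h(c) = C1/cos(c)^2


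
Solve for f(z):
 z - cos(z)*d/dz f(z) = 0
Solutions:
 f(z) = C1 + Integral(z/cos(z), z)


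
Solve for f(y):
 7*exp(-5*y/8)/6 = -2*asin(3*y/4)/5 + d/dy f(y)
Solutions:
 f(y) = C1 + 2*y*asin(3*y/4)/5 + 2*sqrt(16 - 9*y^2)/15 - 28*exp(-5*y/8)/15


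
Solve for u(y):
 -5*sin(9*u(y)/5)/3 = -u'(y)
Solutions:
 -5*y/3 + 5*log(cos(9*u(y)/5) - 1)/18 - 5*log(cos(9*u(y)/5) + 1)/18 = C1


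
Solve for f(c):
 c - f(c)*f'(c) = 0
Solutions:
 f(c) = -sqrt(C1 + c^2)
 f(c) = sqrt(C1 + c^2)


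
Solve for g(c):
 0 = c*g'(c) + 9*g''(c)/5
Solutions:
 g(c) = C1 + C2*erf(sqrt(10)*c/6)


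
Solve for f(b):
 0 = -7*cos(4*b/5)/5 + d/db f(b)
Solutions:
 f(b) = C1 + 7*sin(4*b/5)/4


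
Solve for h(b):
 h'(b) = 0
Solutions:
 h(b) = C1


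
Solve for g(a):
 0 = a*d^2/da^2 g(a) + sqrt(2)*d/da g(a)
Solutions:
 g(a) = C1 + C2*a^(1 - sqrt(2))


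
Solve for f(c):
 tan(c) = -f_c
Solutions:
 f(c) = C1 + log(cos(c))


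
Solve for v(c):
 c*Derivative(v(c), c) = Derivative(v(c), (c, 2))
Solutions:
 v(c) = C1 + C2*erfi(sqrt(2)*c/2)


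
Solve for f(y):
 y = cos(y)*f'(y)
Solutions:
 f(y) = C1 + Integral(y/cos(y), y)


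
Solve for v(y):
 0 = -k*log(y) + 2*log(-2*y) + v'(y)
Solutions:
 v(y) = C1 + y*(k - 2)*log(y) + y*(-k - 2*log(2) + 2 - 2*I*pi)


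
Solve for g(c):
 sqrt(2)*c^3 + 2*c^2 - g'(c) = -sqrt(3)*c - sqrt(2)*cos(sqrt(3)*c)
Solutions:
 g(c) = C1 + sqrt(2)*c^4/4 + 2*c^3/3 + sqrt(3)*c^2/2 + sqrt(6)*sin(sqrt(3)*c)/3


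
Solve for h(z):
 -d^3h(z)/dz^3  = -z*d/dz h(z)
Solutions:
 h(z) = C1 + Integral(C2*airyai(z) + C3*airybi(z), z)


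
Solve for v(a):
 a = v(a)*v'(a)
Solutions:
 v(a) = -sqrt(C1 + a^2)
 v(a) = sqrt(C1 + a^2)


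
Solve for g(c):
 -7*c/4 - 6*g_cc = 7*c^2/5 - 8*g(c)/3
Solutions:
 g(c) = C1*exp(-2*c/3) + C2*exp(2*c/3) + 21*c^2/40 + 21*c/32 + 189/80
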